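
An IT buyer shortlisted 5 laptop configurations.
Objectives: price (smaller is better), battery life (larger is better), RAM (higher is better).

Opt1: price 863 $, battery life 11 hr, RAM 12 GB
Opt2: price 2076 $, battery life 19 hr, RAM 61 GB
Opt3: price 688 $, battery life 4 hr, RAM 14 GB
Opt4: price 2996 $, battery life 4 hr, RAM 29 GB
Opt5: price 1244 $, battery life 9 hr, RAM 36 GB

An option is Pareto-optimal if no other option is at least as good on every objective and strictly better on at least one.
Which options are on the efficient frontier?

Opt1: not dominated.
Opt2: not dominated (best battery life).
Opt3: not dominated (best price).
Opt4: dominated by Opt2 (price 2076≤2996, battery life 19≥4, RAM 61≥29).
Opt5: not dominated.

Opt1, Opt2, Opt3, Opt5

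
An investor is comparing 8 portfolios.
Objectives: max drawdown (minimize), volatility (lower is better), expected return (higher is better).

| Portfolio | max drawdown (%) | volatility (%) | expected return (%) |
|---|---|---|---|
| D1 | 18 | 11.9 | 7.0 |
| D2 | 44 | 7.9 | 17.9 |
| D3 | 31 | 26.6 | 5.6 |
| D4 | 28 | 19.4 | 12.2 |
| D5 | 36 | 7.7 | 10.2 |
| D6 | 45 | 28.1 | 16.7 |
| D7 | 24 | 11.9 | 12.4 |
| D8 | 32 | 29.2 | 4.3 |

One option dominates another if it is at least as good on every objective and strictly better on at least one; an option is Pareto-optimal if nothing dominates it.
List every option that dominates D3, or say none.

D1, D4, D7

D1: max drawdown 18≤31, volatility 11.9≤26.6, expected return 7.0≥5.6 — dominates D3.
D4: max drawdown 28≤31, volatility 19.4≤26.6, expected return 12.2≥5.6 — dominates D3.
D7: max drawdown 24≤31, volatility 11.9≤26.6, expected return 12.4≥5.6 — dominates D3.
Others (D2, D5, D6, D8) are each worse than D3 on at least one objective.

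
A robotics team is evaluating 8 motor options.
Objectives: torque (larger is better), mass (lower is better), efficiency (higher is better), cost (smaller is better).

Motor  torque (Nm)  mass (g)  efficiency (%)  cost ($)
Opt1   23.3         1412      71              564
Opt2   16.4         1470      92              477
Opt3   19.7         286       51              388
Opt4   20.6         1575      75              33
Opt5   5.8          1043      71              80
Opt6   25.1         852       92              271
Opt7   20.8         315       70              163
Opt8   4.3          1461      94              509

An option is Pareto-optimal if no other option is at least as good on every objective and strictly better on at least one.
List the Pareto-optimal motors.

Opt3, Opt4, Opt5, Opt6, Opt7, Opt8

Opt1: dominated by Opt6 (torque 25.1≥23.3, mass 852≤1412, efficiency 92≥71, cost 271≤564).
Opt2: dominated by Opt6 (torque 25.1≥16.4, mass 852≤1470, efficiency 92≥92, cost 271≤477).
Opt3: not dominated (best mass).
Opt4: not dominated (best cost).
Opt5: not dominated.
Opt6: not dominated (best torque).
Opt7: not dominated.
Opt8: not dominated (best efficiency).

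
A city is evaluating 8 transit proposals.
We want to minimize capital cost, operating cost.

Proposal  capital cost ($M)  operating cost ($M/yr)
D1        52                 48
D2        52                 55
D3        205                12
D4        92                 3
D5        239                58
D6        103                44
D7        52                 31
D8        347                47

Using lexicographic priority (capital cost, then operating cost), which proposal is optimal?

D7

First minimize capital cost: best is 52, kept {D1, D2, D7}.
Then minimize operating cost: best is 31, kept {D7}.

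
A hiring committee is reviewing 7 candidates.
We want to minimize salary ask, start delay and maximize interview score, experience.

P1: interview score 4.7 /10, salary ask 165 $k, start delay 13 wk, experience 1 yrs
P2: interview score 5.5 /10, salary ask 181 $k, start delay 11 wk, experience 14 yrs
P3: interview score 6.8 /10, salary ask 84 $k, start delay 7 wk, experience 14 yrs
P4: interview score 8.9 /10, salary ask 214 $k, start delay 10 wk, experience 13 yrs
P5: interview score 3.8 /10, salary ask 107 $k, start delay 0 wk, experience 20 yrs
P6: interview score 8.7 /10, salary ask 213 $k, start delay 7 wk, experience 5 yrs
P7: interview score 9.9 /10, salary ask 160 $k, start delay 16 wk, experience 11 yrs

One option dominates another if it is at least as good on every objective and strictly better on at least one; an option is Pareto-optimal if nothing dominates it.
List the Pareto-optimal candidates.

P1: dominated by P3 (interview score 6.8≥4.7, salary ask 84≤165, start delay 7≤13, experience 14≥1).
P2: dominated by P3 (interview score 6.8≥5.5, salary ask 84≤181, start delay 7≤11, experience 14≥14).
P3: not dominated (best salary ask).
P4: not dominated.
P5: not dominated (best start delay).
P6: not dominated.
P7: not dominated (best interview score).

P3, P4, P5, P6, P7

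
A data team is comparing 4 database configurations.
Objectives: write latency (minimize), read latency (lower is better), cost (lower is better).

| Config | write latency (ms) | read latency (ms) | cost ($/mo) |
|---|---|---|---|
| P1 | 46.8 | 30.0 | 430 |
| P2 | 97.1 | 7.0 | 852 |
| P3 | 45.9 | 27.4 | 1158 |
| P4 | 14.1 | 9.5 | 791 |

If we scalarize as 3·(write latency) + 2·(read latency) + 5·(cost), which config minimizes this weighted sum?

P1

P1: 3·46.8 + 2·30.0 + 5·430 = 2350.4
P2: 3·97.1 + 2·7.0 + 5·852 = 4565.3
P3: 3·45.9 + 2·27.4 + 5·1158 = 5982.5
P4: 3·14.1 + 2·9.5 + 5·791 = 4016.3
Lowest: P1 at 2350.4.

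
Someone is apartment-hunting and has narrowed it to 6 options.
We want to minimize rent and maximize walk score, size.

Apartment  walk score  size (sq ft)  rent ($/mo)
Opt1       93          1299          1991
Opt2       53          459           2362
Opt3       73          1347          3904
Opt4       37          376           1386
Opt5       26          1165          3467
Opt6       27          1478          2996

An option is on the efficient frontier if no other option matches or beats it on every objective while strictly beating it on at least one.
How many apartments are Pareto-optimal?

Opt1: not dominated (best walk score).
Opt2: dominated by Opt1 (walk score 93≥53, size 1299≥459, rent 1991≤2362).
Opt3: not dominated.
Opt4: not dominated (best rent).
Opt5: dominated by Opt1 (walk score 93≥26, size 1299≥1165, rent 1991≤3467).
Opt6: not dominated (best size).
Pareto-optimal: Opt1, Opt3, Opt4, Opt6 → 4.

4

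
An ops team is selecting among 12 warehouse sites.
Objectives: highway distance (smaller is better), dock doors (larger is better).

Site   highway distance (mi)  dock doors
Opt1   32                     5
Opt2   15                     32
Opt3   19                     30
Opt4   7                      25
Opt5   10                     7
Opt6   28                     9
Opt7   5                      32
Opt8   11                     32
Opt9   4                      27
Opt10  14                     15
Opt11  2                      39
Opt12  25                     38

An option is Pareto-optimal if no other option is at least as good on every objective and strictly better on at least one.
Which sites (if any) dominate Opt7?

Opt11

Opt11: highway distance 2≤5, dock doors 39≥32 — dominates Opt7.
Others (Opt1, Opt2, Opt3, Opt4, Opt5, Opt6, Opt8, Opt9, Opt10, Opt12) are each worse than Opt7 on at least one objective.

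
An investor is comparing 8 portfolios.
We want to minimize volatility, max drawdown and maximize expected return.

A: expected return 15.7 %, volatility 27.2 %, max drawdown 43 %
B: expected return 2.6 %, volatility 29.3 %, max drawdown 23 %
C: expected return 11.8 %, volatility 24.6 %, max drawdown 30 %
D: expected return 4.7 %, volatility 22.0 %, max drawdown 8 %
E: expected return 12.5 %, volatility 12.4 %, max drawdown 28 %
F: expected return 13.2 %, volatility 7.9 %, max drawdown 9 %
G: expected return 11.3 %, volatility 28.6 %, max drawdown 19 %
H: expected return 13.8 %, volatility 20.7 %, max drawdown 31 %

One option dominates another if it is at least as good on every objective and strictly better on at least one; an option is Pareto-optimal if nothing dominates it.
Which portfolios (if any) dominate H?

A: worse on volatility (27.2 vs 20.7).
B: worse on expected return (2.6 vs 13.8).
C: worse on expected return (11.8 vs 13.8).
D: worse on expected return (4.7 vs 13.8).
E: worse on expected return (12.5 vs 13.8).
F: worse on expected return (13.2 vs 13.8).
G: worse on expected return (11.3 vs 13.8).
No option dominates H.

none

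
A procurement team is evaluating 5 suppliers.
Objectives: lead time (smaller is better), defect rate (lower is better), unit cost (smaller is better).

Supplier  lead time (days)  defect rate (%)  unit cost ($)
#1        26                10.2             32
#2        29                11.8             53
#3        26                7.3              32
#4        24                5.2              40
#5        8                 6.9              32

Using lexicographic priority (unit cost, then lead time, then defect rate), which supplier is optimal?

#5

First minimize unit cost: best is 32, kept {#1, #3, #5}.
Then minimize lead time: best is 8, kept {#5}.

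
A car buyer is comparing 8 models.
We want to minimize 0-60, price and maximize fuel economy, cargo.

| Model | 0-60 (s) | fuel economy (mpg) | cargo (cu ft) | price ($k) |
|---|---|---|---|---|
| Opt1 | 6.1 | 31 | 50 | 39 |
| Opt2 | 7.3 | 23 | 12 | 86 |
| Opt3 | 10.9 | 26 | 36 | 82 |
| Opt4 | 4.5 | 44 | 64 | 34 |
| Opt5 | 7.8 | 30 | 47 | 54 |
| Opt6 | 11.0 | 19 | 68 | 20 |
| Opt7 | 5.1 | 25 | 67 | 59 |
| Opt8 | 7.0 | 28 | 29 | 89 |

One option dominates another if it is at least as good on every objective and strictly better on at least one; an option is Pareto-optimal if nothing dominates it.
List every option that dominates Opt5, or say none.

Opt1, Opt4

Opt1: 0-60 6.1≤7.8, fuel economy 31≥30, cargo 50≥47, price 39≤54 — dominates Opt5.
Opt4: 0-60 4.5≤7.8, fuel economy 44≥30, cargo 64≥47, price 34≤54 — dominates Opt5.
Others (Opt2, Opt3, Opt6, Opt7, Opt8) are each worse than Opt5 on at least one objective.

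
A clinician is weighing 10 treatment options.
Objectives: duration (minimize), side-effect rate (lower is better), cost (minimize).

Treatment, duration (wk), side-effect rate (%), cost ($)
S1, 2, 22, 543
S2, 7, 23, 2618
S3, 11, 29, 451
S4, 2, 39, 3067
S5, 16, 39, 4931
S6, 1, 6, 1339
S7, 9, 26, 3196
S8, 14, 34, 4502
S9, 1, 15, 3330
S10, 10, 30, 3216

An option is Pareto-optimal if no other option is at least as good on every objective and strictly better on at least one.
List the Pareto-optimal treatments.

S1: not dominated.
S2: dominated by S1 (duration 2≤7, side-effect rate 22≤23, cost 543≤2618).
S3: not dominated (best cost).
S4: dominated by S1 (duration 2≤2, side-effect rate 22≤39, cost 543≤3067).
S5: dominated by S1 (duration 2≤16, side-effect rate 22≤39, cost 543≤4931).
S6: not dominated (best side-effect rate).
S7: dominated by S1 (duration 2≤9, side-effect rate 22≤26, cost 543≤3196).
S8: dominated by S1 (duration 2≤14, side-effect rate 22≤34, cost 543≤4502).
S9: dominated by S6 (duration 1≤1, side-effect rate 6≤15, cost 1339≤3330).
S10: dominated by S1 (duration 2≤10, side-effect rate 22≤30, cost 543≤3216).

S1, S3, S6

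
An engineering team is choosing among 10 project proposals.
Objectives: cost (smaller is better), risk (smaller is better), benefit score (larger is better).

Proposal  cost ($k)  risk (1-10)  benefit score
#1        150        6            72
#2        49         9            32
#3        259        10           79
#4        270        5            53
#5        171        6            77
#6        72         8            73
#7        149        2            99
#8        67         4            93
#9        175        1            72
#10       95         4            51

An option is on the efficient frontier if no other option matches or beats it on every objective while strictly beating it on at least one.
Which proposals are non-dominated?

#1: dominated by #7 (cost 149≤150, risk 2≤6, benefit score 99≥72).
#2: not dominated (best cost).
#3: dominated by #7 (cost 149≤259, risk 2≤10, benefit score 99≥79).
#4: dominated by #7 (cost 149≤270, risk 2≤5, benefit score 99≥53).
#5: dominated by #7 (cost 149≤171, risk 2≤6, benefit score 99≥77).
#6: dominated by #8 (cost 67≤72, risk 4≤8, benefit score 93≥73).
#7: not dominated (best benefit score).
#8: not dominated.
#9: not dominated (best risk).
#10: dominated by #8 (cost 67≤95, risk 4≤4, benefit score 93≥51).

#2, #7, #8, #9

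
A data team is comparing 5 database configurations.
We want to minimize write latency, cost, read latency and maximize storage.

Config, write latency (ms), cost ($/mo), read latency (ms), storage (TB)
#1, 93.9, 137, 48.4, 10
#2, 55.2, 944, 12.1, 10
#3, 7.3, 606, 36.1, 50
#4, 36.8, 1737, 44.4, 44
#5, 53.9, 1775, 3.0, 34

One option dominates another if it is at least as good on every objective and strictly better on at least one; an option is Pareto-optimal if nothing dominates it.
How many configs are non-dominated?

#1: not dominated (best cost).
#2: not dominated.
#3: not dominated (best write latency).
#4: dominated by #3 (write latency 7.3≤36.8, cost 606≤1737, read latency 36.1≤44.4, storage 50≥44).
#5: not dominated (best read latency).
Pareto-optimal: #1, #2, #3, #5 → 4.

4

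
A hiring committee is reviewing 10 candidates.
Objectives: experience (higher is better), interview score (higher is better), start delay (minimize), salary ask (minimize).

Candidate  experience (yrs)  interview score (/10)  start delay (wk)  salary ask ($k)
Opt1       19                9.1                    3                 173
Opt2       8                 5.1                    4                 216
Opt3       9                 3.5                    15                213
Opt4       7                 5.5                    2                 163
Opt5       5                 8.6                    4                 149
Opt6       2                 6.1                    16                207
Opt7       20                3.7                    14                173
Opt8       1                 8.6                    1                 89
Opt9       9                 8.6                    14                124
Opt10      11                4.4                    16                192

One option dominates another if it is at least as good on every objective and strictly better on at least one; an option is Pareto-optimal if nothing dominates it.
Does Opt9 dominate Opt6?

Opt9 vs Opt6: experience 9≥2, interview score 8.6≥6.1, start delay 14≤16, salary ask 124≤207 — Opt9 is at least as good on every objective with at least one strict improvement.

Yes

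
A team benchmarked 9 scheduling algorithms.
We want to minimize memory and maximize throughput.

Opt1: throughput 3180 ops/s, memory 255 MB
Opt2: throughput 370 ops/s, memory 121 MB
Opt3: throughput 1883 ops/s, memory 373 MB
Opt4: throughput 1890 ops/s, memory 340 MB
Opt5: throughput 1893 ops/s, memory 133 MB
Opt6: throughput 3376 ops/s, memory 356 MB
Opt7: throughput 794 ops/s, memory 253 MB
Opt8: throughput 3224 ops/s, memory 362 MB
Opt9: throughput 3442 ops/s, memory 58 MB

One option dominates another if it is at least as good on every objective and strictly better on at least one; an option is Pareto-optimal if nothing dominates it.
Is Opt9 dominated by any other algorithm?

No

Opt1: worse on throughput (3180 vs 3442).
Opt2: worse on throughput (370 vs 3442).
Opt3: worse on throughput (1883 vs 3442).
Opt4: worse on throughput (1890 vs 3442).
Opt5: worse on throughput (1893 vs 3442).
Opt6: worse on throughput (3376 vs 3442).
Opt7: worse on throughput (794 vs 3442).
Opt8: worse on throughput (3224 vs 3442).
No option is at least as good as Opt9 on every objective and strictly better on one.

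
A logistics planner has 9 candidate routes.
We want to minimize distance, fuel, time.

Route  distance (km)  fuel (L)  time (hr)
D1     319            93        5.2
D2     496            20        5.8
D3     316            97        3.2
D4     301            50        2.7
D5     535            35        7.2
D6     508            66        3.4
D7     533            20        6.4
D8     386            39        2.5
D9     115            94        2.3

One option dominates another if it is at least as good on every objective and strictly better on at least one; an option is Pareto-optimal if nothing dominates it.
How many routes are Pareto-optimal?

4

D1: dominated by D4 (distance 301≤319, fuel 50≤93, time 2.7≤5.2).
D2: not dominated.
D3: dominated by D4 (distance 301≤316, fuel 50≤97, time 2.7≤3.2).
D4: not dominated.
D5: dominated by D2 (distance 496≤535, fuel 20≤35, time 5.8≤7.2).
D6: dominated by D4 (distance 301≤508, fuel 50≤66, time 2.7≤3.4).
D7: dominated by D2 (distance 496≤533, fuel 20≤20, time 5.8≤6.4).
D8: not dominated.
D9: not dominated (best distance).
Pareto-optimal: D2, D4, D8, D9 → 4.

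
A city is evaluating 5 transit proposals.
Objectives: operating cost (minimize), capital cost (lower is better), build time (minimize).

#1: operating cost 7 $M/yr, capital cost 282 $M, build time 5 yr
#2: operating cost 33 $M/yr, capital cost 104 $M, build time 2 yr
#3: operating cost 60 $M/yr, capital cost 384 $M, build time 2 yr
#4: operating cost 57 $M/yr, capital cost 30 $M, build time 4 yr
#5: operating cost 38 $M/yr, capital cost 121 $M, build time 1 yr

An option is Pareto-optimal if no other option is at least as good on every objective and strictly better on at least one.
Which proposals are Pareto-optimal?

#1, #2, #4, #5

#1: not dominated (best operating cost).
#2: not dominated.
#3: dominated by #2 (operating cost 33≤60, capital cost 104≤384, build time 2≤2).
#4: not dominated (best capital cost).
#5: not dominated (best build time).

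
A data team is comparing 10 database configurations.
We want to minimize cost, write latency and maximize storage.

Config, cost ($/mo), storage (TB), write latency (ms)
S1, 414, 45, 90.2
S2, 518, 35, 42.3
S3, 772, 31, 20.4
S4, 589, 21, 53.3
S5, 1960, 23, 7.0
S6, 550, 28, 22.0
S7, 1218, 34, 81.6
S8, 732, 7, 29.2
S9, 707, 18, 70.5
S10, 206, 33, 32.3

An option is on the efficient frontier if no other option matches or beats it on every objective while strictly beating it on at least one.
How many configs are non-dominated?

6

S1: not dominated (best storage).
S2: not dominated.
S3: not dominated.
S4: dominated by S2 (cost 518≤589, storage 35≥21, write latency 42.3≤53.3).
S5: not dominated (best write latency).
S6: not dominated.
S7: dominated by S2 (cost 518≤1218, storage 35≥34, write latency 42.3≤81.6).
S8: dominated by S6 (cost 550≤732, storage 28≥7, write latency 22.0≤29.2).
S9: dominated by S2 (cost 518≤707, storage 35≥18, write latency 42.3≤70.5).
S10: not dominated (best cost).
Pareto-optimal: S1, S2, S3, S5, S6, S10 → 6.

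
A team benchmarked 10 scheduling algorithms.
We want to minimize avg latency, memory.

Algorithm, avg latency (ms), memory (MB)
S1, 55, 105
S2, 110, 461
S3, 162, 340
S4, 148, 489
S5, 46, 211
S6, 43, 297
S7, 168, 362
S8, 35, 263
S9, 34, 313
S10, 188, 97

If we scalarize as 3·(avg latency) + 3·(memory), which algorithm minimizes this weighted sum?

S1: 3·55 + 3·105 = 480
S2: 3·110 + 3·461 = 1713
S3: 3·162 + 3·340 = 1506
S4: 3·148 + 3·489 = 1911
S5: 3·46 + 3·211 = 771
S6: 3·43 + 3·297 = 1020
S7: 3·168 + 3·362 = 1590
S8: 3·35 + 3·263 = 894
S9: 3·34 + 3·313 = 1041
S10: 3·188 + 3·97 = 855
Lowest: S1 at 480.

S1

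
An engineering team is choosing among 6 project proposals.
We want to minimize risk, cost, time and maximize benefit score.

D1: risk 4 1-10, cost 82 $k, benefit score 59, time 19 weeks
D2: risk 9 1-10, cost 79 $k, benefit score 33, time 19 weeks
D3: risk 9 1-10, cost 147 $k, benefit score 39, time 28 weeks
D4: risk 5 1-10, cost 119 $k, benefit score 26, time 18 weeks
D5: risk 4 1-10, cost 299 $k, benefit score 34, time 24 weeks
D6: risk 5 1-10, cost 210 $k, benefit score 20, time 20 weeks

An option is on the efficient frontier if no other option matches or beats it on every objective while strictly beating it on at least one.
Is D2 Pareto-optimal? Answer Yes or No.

D1: worse on cost (82 vs 79).
D3: worse on cost (147 vs 79).
D4: worse on cost (119 vs 79).
D5: worse on cost (299 vs 79).
D6: worse on cost (210 vs 79).
No option is at least as good as D2 on every objective and strictly better on one.

Yes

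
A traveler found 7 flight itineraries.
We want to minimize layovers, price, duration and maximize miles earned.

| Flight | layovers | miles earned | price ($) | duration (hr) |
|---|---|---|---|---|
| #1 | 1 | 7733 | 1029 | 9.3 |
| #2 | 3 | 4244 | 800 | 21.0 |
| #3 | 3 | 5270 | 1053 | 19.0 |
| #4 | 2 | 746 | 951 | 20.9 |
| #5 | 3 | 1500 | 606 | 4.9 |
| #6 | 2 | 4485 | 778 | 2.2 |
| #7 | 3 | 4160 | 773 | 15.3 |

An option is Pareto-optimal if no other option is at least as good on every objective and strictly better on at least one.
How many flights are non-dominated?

#1: not dominated (best layovers).
#2: dominated by #6 (layovers 2≤3, miles earned 4485≥4244, price 778≤800, duration 2.2≤21.0).
#3: dominated by #1 (layovers 1≤3, miles earned 7733≥5270, price 1029≤1053, duration 9.3≤19.0).
#4: dominated by #6 (layovers 2≤2, miles earned 4485≥746, price 778≤951, duration 2.2≤20.9).
#5: not dominated (best price).
#6: not dominated (best duration).
#7: not dominated.
Pareto-optimal: #1, #5, #6, #7 → 4.

4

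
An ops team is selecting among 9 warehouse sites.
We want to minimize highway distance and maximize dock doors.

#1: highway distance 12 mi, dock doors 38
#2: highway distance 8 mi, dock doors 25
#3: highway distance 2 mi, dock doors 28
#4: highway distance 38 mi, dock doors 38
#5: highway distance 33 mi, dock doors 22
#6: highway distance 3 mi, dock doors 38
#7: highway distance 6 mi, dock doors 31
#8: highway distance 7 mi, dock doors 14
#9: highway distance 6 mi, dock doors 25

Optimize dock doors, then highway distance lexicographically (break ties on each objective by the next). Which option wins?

#6

First maximize dock doors: best is 38, kept {#1, #4, #6}.
Then minimize highway distance: best is 3, kept {#6}.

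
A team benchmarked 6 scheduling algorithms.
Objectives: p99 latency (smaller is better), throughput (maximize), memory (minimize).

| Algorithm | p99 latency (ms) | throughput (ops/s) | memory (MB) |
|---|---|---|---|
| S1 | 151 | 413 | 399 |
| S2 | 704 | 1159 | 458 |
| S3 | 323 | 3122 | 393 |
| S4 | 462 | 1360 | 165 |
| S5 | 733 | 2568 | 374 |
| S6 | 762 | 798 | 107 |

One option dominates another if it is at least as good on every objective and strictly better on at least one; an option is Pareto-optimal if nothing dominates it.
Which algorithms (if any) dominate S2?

S3: p99 latency 323≤704, throughput 3122≥1159, memory 393≤458 — dominates S2.
S4: p99 latency 462≤704, throughput 1360≥1159, memory 165≤458 — dominates S2.
Others (S1, S5, S6) are each worse than S2 on at least one objective.

S3, S4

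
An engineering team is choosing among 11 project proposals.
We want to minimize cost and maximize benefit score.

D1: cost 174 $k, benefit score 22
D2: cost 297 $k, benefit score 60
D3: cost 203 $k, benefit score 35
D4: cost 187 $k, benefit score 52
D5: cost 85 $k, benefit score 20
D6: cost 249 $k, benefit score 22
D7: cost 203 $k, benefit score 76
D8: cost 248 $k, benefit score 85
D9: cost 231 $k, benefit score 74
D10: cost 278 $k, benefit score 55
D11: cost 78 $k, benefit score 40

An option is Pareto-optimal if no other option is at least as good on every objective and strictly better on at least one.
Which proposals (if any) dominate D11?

D1: worse on cost (174 vs 78).
D2: worse on cost (297 vs 78).
D3: worse on cost (203 vs 78).
D4: worse on cost (187 vs 78).
D5: worse on cost (85 vs 78).
D6: worse on cost (249 vs 78).
D7: worse on cost (203 vs 78).
D8: worse on cost (248 vs 78).
D9: worse on cost (231 vs 78).
D10: worse on cost (278 vs 78).
No option dominates D11.

none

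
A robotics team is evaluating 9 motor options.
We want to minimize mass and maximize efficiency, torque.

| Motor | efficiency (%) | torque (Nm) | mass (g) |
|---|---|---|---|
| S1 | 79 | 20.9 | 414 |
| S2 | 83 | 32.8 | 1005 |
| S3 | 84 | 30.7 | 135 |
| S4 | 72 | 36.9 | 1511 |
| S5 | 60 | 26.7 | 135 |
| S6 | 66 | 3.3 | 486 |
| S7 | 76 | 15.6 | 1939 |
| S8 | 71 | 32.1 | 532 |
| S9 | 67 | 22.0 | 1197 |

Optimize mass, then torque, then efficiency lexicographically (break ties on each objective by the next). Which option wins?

S3

First minimize mass: best is 135, kept {S3, S5}.
Then maximize torque: best is 30.7, kept {S3}.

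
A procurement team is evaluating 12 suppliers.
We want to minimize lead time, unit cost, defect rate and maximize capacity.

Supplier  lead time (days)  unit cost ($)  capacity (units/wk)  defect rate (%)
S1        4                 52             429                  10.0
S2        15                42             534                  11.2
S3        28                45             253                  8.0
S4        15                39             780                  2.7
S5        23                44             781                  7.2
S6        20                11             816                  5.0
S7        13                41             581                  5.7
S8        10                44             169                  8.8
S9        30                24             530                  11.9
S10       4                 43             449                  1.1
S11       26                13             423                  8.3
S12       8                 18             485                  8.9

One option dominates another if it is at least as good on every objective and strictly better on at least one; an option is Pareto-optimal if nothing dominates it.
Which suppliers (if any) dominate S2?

S4: lead time 15≤15, unit cost 39≤42, capacity 780≥534, defect rate 2.7≤11.2 — dominates S2.
S7: lead time 13≤15, unit cost 41≤42, capacity 581≥534, defect rate 5.7≤11.2 — dominates S2.
Others (S1, S3, S5, S6, S8, S9, S10, S11, S12) are each worse than S2 on at least one objective.

S4, S7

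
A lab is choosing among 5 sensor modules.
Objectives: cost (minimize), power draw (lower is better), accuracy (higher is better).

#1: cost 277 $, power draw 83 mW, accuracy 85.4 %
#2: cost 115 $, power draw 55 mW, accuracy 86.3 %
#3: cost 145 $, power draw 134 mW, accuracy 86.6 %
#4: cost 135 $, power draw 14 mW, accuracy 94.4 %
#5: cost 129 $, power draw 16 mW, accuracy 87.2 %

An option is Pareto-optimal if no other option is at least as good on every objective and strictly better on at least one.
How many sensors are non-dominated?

3

#1: dominated by #2 (cost 115≤277, power draw 55≤83, accuracy 86.3≥85.4).
#2: not dominated (best cost).
#3: dominated by #4 (cost 135≤145, power draw 14≤134, accuracy 94.4≥86.6).
#4: not dominated (best power draw).
#5: not dominated.
Pareto-optimal: #2, #4, #5 → 3.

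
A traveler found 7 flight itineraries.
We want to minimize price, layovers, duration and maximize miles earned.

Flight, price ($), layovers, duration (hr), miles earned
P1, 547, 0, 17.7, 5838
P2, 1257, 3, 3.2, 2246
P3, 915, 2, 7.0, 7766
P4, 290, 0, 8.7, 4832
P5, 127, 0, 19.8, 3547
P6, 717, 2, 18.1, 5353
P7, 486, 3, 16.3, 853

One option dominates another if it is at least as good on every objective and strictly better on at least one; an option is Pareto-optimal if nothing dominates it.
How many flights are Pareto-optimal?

5

P1: not dominated.
P2: not dominated (best duration).
P3: not dominated (best miles earned).
P4: not dominated.
P5: not dominated (best price).
P6: dominated by P1 (price 547≤717, layovers 0≤2, duration 17.7≤18.1, miles earned 5838≥5353).
P7: dominated by P4 (price 290≤486, layovers 0≤3, duration 8.7≤16.3, miles earned 4832≥853).
Pareto-optimal: P1, P2, P3, P4, P5 → 5.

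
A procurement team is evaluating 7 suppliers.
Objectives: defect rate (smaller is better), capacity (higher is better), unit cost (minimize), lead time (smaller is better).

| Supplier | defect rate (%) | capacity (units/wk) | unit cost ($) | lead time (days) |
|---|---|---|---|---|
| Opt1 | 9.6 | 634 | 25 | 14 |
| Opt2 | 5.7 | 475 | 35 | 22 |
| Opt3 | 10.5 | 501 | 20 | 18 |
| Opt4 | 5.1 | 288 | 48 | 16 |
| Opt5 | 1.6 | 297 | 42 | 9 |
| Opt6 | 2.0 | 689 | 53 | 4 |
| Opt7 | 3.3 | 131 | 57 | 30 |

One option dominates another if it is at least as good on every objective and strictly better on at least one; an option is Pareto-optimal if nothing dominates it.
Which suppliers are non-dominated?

Opt1, Opt2, Opt3, Opt5, Opt6

Opt1: not dominated.
Opt2: not dominated.
Opt3: not dominated (best unit cost).
Opt4: dominated by Opt5 (defect rate 1.6≤5.1, capacity 297≥288, unit cost 42≤48, lead time 9≤16).
Opt5: not dominated (best defect rate).
Opt6: not dominated (best capacity).
Opt7: dominated by Opt5 (defect rate 1.6≤3.3, capacity 297≥131, unit cost 42≤57, lead time 9≤30).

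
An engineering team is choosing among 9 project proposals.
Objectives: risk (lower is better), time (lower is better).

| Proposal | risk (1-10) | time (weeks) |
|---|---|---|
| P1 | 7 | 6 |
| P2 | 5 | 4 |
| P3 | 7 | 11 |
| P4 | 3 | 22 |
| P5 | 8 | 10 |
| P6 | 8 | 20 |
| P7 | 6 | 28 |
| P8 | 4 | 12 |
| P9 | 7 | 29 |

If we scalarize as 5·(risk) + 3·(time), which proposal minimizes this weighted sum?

P2

P1: 5·7 + 3·6 = 53
P2: 5·5 + 3·4 = 37
P3: 5·7 + 3·11 = 68
P4: 5·3 + 3·22 = 81
P5: 5·8 + 3·10 = 70
P6: 5·8 + 3·20 = 100
P7: 5·6 + 3·28 = 114
P8: 5·4 + 3·12 = 56
P9: 5·7 + 3·29 = 122
Lowest: P2 at 37.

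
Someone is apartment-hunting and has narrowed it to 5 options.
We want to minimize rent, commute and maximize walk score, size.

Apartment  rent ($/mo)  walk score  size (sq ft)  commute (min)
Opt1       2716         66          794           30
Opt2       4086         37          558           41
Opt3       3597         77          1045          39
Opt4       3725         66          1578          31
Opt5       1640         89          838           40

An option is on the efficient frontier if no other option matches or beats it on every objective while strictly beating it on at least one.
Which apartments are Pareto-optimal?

Opt1, Opt3, Opt4, Opt5

Opt1: not dominated (best commute).
Opt2: dominated by Opt1 (rent 2716≤4086, walk score 66≥37, size 794≥558, commute 30≤41).
Opt3: not dominated.
Opt4: not dominated (best size).
Opt5: not dominated (best rent).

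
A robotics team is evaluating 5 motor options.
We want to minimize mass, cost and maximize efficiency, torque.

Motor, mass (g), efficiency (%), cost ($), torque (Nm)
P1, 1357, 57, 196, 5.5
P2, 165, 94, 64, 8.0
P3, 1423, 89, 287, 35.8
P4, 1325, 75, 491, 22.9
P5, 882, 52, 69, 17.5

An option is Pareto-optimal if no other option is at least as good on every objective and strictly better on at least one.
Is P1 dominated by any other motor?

Yes

P2 vs P1: mass 165≤1357, efficiency 94≥57, cost 64≤196, torque 8.0≥5.5 — P2 is at least as good on every objective and strictly better on at least one, so P2 dominates P1.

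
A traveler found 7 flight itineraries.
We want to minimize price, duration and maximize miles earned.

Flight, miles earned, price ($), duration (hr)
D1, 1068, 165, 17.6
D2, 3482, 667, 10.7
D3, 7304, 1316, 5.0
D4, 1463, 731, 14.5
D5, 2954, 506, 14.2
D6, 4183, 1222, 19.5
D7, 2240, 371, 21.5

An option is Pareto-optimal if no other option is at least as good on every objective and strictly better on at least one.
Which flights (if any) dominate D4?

D2, D5

D2: miles earned 3482≥1463, price 667≤731, duration 10.7≤14.5 — dominates D4.
D5: miles earned 2954≥1463, price 506≤731, duration 14.2≤14.5 — dominates D4.
Others (D1, D3, D6, D7) are each worse than D4 on at least one objective.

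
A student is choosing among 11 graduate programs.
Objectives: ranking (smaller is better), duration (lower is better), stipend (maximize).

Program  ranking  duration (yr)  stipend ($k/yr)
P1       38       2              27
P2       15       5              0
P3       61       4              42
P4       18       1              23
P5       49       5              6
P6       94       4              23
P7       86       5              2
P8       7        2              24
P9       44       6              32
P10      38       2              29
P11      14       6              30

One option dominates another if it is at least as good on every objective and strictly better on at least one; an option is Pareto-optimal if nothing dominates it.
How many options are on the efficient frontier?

6

P1: dominated by P10 (ranking 38≤38, duration 2≤2, stipend 29≥27).
P2: dominated by P8 (ranking 7≤15, duration 2≤5, stipend 24≥0).
P3: not dominated (best stipend).
P4: not dominated (best duration).
P5: dominated by P1 (ranking 38≤49, duration 2≤5, stipend 27≥6).
P6: dominated by P1 (ranking 38≤94, duration 2≤4, stipend 27≥23).
P7: dominated by P1 (ranking 38≤86, duration 2≤5, stipend 27≥2).
P8: not dominated (best ranking).
P9: not dominated.
P10: not dominated.
P11: not dominated.
Pareto-optimal: P3, P4, P8, P9, P10, P11 → 6.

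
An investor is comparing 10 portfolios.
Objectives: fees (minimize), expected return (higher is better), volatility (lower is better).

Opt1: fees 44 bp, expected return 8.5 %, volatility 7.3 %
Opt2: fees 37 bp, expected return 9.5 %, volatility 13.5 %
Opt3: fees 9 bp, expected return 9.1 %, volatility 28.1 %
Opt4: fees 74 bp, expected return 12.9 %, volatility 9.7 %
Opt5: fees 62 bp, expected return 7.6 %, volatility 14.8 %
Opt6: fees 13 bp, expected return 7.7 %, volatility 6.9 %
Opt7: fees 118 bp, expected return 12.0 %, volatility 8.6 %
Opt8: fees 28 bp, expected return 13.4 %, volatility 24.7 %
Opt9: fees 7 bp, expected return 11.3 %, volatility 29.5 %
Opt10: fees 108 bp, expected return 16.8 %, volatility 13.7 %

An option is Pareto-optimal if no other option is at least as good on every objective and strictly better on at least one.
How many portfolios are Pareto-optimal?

Opt1: not dominated.
Opt2: not dominated.
Opt3: not dominated.
Opt4: not dominated.
Opt5: dominated by Opt1 (fees 44≤62, expected return 8.5≥7.6, volatility 7.3≤14.8).
Opt6: not dominated (best volatility).
Opt7: not dominated.
Opt8: not dominated.
Opt9: not dominated (best fees).
Opt10: not dominated (best expected return).
Pareto-optimal: Opt1, Opt2, Opt3, Opt4, Opt6, Opt7, Opt8, Opt9, Opt10 → 9.

9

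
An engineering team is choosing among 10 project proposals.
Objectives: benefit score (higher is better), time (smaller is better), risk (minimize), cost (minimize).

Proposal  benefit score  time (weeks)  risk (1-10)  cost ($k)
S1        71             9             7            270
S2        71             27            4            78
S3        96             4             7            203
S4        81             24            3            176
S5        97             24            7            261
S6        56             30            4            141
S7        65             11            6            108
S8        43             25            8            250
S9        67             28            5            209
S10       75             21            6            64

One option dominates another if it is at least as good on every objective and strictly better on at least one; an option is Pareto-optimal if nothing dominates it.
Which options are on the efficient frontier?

S1: dominated by S3 (benefit score 96≥71, time 4≤9, risk 7≤7, cost 203≤270).
S2: not dominated.
S3: not dominated (best time).
S4: not dominated (best risk).
S5: not dominated (best benefit score).
S6: dominated by S2 (benefit score 71≥56, time 27≤30, risk 4≤4, cost 78≤141).
S7: not dominated.
S8: dominated by S3 (benefit score 96≥43, time 4≤25, risk 7≤8, cost 203≤250).
S9: dominated by S2 (benefit score 71≥67, time 27≤28, risk 4≤5, cost 78≤209).
S10: not dominated (best cost).

S2, S3, S4, S5, S7, S10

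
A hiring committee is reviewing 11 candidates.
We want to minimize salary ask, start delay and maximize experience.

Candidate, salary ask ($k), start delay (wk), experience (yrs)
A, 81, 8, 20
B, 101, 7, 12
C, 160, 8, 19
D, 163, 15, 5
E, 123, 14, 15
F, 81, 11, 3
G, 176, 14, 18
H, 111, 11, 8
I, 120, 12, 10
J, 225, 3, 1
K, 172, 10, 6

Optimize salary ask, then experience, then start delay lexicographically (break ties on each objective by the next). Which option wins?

First minimize salary ask: best is 81, kept {A, F}.
Then maximize experience: best is 20, kept {A}.

A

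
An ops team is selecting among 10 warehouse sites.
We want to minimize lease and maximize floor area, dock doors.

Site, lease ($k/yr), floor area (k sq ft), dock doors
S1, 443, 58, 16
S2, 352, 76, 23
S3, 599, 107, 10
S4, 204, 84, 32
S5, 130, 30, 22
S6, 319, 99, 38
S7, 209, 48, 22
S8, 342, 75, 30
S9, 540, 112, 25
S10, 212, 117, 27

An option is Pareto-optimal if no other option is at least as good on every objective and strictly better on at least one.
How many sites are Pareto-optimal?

4

S1: dominated by S2 (lease 352≤443, floor area 76≥58, dock doors 23≥16).
S2: dominated by S4 (lease 204≤352, floor area 84≥76, dock doors 32≥23).
S3: dominated by S9 (lease 540≤599, floor area 112≥107, dock doors 25≥10).
S4: not dominated.
S5: not dominated (best lease).
S6: not dominated (best dock doors).
S7: dominated by S4 (lease 204≤209, floor area 84≥48, dock doors 32≥22).
S8: dominated by S4 (lease 204≤342, floor area 84≥75, dock doors 32≥30).
S9: dominated by S10 (lease 212≤540, floor area 117≥112, dock doors 27≥25).
S10: not dominated (best floor area).
Pareto-optimal: S4, S5, S6, S10 → 4.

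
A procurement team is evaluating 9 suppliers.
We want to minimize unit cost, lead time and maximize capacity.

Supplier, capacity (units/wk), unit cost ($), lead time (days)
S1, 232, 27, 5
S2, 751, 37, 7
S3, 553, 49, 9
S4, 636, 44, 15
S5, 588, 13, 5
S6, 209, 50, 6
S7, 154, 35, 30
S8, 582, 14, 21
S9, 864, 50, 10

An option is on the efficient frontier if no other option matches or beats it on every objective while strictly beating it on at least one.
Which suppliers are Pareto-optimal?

S1: dominated by S5 (capacity 588≥232, unit cost 13≤27, lead time 5≤5).
S2: not dominated.
S3: dominated by S2 (capacity 751≥553, unit cost 37≤49, lead time 7≤9).
S4: dominated by S2 (capacity 751≥636, unit cost 37≤44, lead time 7≤15).
S5: not dominated (best unit cost).
S6: dominated by S1 (capacity 232≥209, unit cost 27≤50, lead time 5≤6).
S7: dominated by S1 (capacity 232≥154, unit cost 27≤35, lead time 5≤30).
S8: dominated by S5 (capacity 588≥582, unit cost 13≤14, lead time 5≤21).
S9: not dominated (best capacity).

S2, S5, S9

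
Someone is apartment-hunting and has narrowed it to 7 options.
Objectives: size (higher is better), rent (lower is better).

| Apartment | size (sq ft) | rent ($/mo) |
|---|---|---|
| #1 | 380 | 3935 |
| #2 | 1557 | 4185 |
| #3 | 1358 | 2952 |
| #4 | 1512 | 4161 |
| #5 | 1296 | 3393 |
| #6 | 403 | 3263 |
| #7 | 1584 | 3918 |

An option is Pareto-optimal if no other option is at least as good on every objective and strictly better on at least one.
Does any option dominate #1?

Yes

#3 vs #1: size 1358≥380, rent 2952≤3935 — #3 is at least as good on every objective and strictly better on at least one, so #3 dominates #1.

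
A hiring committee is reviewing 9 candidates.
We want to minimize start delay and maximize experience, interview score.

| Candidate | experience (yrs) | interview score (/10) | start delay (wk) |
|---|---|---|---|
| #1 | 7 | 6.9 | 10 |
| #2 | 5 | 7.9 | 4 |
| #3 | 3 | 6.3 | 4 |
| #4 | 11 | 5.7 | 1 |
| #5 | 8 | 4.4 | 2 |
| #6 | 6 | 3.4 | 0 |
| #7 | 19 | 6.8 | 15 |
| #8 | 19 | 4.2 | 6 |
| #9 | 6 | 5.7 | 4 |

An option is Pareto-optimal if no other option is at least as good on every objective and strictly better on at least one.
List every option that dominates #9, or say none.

#4: experience 11≥6, interview score 5.7≥5.7, start delay 1≤4 — dominates #9.
Others (#1, #2, #3, #5, #6, #7, #8) are each worse than #9 on at least one objective.

#4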